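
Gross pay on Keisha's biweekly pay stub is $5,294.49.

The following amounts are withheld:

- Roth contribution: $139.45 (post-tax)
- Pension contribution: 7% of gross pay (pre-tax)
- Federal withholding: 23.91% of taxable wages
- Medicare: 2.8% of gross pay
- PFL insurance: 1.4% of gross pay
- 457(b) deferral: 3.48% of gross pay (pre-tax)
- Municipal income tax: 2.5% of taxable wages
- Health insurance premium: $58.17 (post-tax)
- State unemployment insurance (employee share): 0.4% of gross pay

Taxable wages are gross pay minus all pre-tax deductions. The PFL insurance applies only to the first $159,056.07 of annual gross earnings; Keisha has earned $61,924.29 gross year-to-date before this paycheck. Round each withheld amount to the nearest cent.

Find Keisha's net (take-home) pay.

Pension contribution: $5,294.49 × 0.07 = $370.61
457(b) deferral: $5,294.49 × 0.0348 = $184.25
Pre-tax total = $370.61 + $184.25 = $554.86
Taxable wages = $5,294.49 − $554.86 = $4,739.63
Municipal income tax: $4,739.63 × 0.025 = $118.49
Federal withholding: $4,739.63 × 0.2391 = $1,133.25
State unemployment insurance (employee share): $5,294.49 × 0.004 = $21.18
PFL insurance: cap not yet reached, full $5,294.49 is subject → $5,294.49 × 0.014 = $74.12
Medicare: $5,294.49 × 0.028 = $148.25
Health insurance premium: $58.17
Roth contribution: $139.45
Total deductions = $370.61 + $184.25 + $118.49 + $1,133.25 + $21.18 + $74.12 + $148.25 + $58.17 + $139.45 = $2,247.77
Net pay = $5,294.49 − $2,247.77 = $3,046.72

$3,046.72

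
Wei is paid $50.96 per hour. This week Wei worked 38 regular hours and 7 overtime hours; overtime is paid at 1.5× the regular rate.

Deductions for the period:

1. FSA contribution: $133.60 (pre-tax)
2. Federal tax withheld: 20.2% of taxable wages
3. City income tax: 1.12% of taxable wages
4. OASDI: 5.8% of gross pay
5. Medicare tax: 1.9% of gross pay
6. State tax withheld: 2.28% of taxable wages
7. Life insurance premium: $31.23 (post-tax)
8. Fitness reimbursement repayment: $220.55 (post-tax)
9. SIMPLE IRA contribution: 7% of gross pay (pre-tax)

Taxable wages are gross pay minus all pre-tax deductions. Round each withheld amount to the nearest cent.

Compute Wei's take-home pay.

Regular pay: 38 × $50.96 = $1936.48
Overtime pay: 7 × $50.96 × 1.5 = $535.08
Gross pay = $1936.48 + $535.08 = $2471.56
SIMPLE IRA contribution: $2471.56 × 0.07 = $173.01
FSA contribution: $133.60
Pre-tax total = $173.01 + $133.60 = $306.61
Taxable wages = $2471.56 − $306.61 = $2164.95
State tax withheld: $2164.95 × 0.0228 = $49.36
City income tax: $2164.95 × 0.0112 = $24.25
Federal tax withheld: $2164.95 × 0.202 = $437.32
OASDI: $2471.56 × 0.058 = $143.35
Medicare tax: $2471.56 × 0.019 = $46.96
Fitness reimbursement repayment: $220.55
Life insurance premium: $31.23
Total deductions = $173.01 + $133.60 + $49.36 + $24.25 + $437.32 + $143.35 + $46.96 + $220.55 + $31.23 = $1259.63
Net pay = $2471.56 − $1259.63 = $1211.93

$1211.93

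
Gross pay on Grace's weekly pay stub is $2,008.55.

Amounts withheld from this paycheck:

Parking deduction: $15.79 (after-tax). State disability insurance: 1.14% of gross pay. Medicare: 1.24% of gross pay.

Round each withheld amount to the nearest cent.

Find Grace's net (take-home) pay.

$1,944.95

State disability insurance: $2,008.55 × 0.0114 = $22.90
Medicare: $2,008.55 × 0.0124 = $24.91
Parking deduction: $15.79
Total deductions = $22.90 + $24.91 + $15.79 = $63.60
Net pay = $2,008.55 − $63.60 = $1,944.95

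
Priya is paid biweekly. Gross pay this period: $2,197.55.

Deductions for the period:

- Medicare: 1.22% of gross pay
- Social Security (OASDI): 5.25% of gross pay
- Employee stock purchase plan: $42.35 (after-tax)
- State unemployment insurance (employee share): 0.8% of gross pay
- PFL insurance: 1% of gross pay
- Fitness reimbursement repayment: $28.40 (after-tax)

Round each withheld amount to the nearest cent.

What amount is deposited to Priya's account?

$1,945.06

Social Security (OASDI): $2,197.55 × 0.0525 = $115.37
Medicare: $2,197.55 × 0.0122 = $26.81
PFL insurance: $2,197.55 × 0.01 = $21.98
State unemployment insurance (employee share): $2,197.55 × 0.008 = $17.58
Employee stock purchase plan: $42.35
Fitness reimbursement repayment: $28.40
Total deductions = $115.37 + $26.81 + $21.98 + $17.58 + $42.35 + $28.40 = $252.49
Net pay = $2,197.55 − $252.49 = $1,945.06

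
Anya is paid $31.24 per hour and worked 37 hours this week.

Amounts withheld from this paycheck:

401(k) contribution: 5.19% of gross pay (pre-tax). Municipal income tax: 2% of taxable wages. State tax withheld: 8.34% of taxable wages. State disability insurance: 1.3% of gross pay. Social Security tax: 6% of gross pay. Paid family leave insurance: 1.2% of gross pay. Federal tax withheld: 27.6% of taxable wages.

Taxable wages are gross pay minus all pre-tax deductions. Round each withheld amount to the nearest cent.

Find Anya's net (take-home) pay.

$581.85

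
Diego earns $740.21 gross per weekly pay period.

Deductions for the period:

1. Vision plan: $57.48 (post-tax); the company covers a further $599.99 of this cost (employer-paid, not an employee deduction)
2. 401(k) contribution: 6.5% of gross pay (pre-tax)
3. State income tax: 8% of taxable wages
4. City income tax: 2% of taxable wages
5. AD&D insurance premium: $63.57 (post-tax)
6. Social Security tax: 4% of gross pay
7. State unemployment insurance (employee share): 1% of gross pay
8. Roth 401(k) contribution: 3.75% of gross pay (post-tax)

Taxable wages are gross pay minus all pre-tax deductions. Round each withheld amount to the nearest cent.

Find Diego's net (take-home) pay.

$437.07

401(k) contribution: $740.21 × 0.065 = $48.11
Taxable wages = $740.21 − $48.11 = $692.10
State income tax: $692.10 × 0.08 = $55.37
City income tax: $692.10 × 0.02 = $13.84
Social Security tax: $740.21 × 0.04 = $29.61
State unemployment insurance (employee share): $740.21 × 0.01 = $7.40
AD&D insurance premium: $63.57
Vision plan: $57.48
Roth 401(k) contribution: $740.21 × 0.0375 = $27.76
(Employer's $599.99 toward vision plan is not withheld from the employee.)
Total deductions = $48.11 + $55.37 + $13.84 + $29.61 + $7.40 + $63.57 + $57.48 + $27.76 = $303.14
Net pay = $740.21 − $303.14 = $437.07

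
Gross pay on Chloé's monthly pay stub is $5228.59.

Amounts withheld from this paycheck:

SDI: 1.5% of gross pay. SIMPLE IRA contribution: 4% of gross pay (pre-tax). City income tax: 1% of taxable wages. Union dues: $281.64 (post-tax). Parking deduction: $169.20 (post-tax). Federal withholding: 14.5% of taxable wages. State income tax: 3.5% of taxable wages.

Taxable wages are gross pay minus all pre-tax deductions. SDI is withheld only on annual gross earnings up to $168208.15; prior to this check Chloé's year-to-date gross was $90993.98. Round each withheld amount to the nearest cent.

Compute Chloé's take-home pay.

$3536.49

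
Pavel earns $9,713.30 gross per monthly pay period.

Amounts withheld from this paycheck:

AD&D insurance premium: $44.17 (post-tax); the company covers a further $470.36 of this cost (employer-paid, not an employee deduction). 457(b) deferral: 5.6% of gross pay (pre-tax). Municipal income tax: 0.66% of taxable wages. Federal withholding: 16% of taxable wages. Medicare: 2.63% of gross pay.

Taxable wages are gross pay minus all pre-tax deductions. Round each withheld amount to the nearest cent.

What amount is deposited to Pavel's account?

$7,342.11

457(b) deferral: $9,713.30 × 0.056 = $543.94
Taxable wages = $9,713.30 − $543.94 = $9,169.36
Municipal income tax: $9,169.36 × 0.0066 = $60.52
Federal withholding: $9,169.36 × 0.16 = $1,467.10
Medicare: $9,713.30 × 0.0263 = $255.46
AD&D insurance premium: $44.17
(Employer's $470.36 toward AD&D insurance premium is not withheld from the employee.)
Total deductions = $543.94 + $60.52 + $1,467.10 + $255.46 + $44.17 = $2,371.19
Net pay = $9,713.30 − $2,371.19 = $7,342.11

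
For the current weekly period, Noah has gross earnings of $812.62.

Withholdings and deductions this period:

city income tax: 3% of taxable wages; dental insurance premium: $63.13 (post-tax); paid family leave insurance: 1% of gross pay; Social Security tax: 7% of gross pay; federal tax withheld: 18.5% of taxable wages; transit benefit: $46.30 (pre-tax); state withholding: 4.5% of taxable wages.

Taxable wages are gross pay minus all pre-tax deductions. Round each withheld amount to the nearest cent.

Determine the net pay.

$438.94

Transit benefit: $46.30
Taxable wages = $812.62 − $46.30 = $766.32
Federal tax withheld: $766.32 × 0.185 = $141.77
City income tax: $766.32 × 0.03 = $22.99
State withholding: $766.32 × 0.045 = $34.48
Social Security tax: $812.62 × 0.07 = $56.88
Paid family leave insurance: $812.62 × 0.01 = $8.13
Dental insurance premium: $63.13
Total deductions = $46.30 + $141.77 + $22.99 + $34.48 + $56.88 + $8.13 + $63.13 = $373.68
Net pay = $812.62 − $373.68 = $438.94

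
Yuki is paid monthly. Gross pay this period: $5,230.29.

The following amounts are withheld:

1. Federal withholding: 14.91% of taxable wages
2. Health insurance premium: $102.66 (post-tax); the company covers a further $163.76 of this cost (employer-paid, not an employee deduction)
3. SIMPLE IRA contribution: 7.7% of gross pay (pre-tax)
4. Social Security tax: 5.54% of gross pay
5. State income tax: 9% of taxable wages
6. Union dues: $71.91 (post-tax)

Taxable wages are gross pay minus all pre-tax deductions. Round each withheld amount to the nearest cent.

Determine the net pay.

$3,208.96

SIMPLE IRA contribution: $5,230.29 × 0.077 = $402.73
Taxable wages = $5,230.29 − $402.73 = $4,827.56
Federal withholding: $4,827.56 × 0.1491 = $719.79
State income tax: $4,827.56 × 0.09 = $434.48
Social Security tax: $5,230.29 × 0.0554 = $289.76
Health insurance premium: $102.66
Union dues: $71.91
(Employer's $163.76 toward health insurance premium is not withheld from the employee.)
Total deductions = $402.73 + $719.79 + $434.48 + $289.76 + $102.66 + $71.91 = $2,021.33
Net pay = $5,230.29 − $2,021.33 = $3,208.96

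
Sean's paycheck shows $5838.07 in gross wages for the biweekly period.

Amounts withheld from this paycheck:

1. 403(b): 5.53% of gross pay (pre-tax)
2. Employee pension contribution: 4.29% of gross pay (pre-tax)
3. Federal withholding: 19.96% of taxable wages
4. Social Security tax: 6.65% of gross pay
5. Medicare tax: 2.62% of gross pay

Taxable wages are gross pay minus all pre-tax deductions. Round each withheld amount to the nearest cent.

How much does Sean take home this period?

$3672.73

Employee pension contribution: $5838.07 × 0.0429 = $250.45
403(b): $5838.07 × 0.0553 = $322.85
Pre-tax total = $250.45 + $322.85 = $573.30
Taxable wages = $5838.07 − $573.30 = $5264.77
Federal withholding: $5264.77 × 0.1996 = $1050.85
Medicare tax: $5838.07 × 0.0262 = $152.96
Social Security tax: $5838.07 × 0.0665 = $388.23
Total deductions = $250.45 + $322.85 + $1050.85 + $152.96 + $388.23 = $2165.34
Net pay = $5838.07 − $2165.34 = $3672.73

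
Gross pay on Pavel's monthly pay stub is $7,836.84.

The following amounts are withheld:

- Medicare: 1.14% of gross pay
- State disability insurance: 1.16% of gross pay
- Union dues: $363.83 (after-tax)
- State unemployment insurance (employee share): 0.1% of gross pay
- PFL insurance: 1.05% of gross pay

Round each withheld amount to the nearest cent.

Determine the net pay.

PFL insurance: $7,836.84 × 0.0105 = $82.29
Medicare: $7,836.84 × 0.0114 = $89.34
State unemployment insurance (employee share): $7,836.84 × 0.001 = $7.84
State disability insurance: $7,836.84 × 0.0116 = $90.91
Union dues: $363.83
Total deductions = $82.29 + $89.34 + $7.84 + $90.91 + $363.83 = $634.21
Net pay = $7,836.84 − $634.21 = $7,202.63

$7,202.63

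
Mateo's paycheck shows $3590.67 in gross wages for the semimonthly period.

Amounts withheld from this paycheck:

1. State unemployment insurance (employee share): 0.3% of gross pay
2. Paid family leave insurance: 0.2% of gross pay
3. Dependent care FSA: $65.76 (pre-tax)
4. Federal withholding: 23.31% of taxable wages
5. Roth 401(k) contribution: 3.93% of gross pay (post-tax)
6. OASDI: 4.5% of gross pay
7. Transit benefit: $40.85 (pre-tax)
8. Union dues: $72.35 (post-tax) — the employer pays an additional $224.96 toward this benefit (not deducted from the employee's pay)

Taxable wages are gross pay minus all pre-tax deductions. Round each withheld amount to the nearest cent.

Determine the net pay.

Dependent care FSA: $65.76
Transit benefit: $40.85
Pre-tax total = $65.76 + $40.85 = $106.61
Taxable wages = $3590.67 − $106.61 = $3484.06
Federal withholding: $3484.06 × 0.2331 = $812.13
State unemployment insurance (employee share): $3590.67 × 0.003 = $10.77
OASDI: $3590.67 × 0.045 = $161.58
Paid family leave insurance: $3590.67 × 0.002 = $7.18
Roth 401(k) contribution: $3590.67 × 0.0393 = $141.11
Union dues: $72.35
(Employer's $224.96 toward union dues is not withheld from the employee.)
Total deductions = $65.76 + $40.85 + $812.13 + $10.77 + $161.58 + $7.18 + $141.11 + $72.35 = $1311.73
Net pay = $3590.67 − $1311.73 = $2278.94

$2278.94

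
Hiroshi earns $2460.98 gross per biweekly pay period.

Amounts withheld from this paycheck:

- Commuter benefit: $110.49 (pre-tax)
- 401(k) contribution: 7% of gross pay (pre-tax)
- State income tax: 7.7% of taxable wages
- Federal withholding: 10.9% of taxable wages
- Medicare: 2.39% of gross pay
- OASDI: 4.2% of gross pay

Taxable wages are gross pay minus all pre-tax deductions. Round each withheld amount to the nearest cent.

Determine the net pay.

401(k) contribution: $2460.98 × 0.07 = $172.27
Commuter benefit: $110.49
Pre-tax total = $172.27 + $110.49 = $282.76
Taxable wages = $2460.98 − $282.76 = $2178.22
State income tax: $2178.22 × 0.077 = $167.72
Federal withholding: $2178.22 × 0.109 = $237.43
Medicare: $2460.98 × 0.0239 = $58.82
OASDI: $2460.98 × 0.042 = $103.36
Total deductions = $172.27 + $110.49 + $167.72 + $237.43 + $58.82 + $103.36 = $850.09
Net pay = $2460.98 − $850.09 = $1610.89

$1610.89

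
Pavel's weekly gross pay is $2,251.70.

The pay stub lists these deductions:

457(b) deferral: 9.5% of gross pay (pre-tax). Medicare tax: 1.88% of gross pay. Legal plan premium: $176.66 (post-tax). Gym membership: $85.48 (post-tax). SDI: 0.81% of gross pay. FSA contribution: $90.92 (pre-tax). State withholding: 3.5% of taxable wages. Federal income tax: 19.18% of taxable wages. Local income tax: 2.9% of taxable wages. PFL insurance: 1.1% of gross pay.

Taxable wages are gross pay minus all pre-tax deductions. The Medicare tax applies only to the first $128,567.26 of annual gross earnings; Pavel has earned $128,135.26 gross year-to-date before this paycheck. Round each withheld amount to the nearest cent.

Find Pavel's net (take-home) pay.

FSA contribution: $90.92
457(b) deferral: $2,251.70 × 0.095 = $213.91
Pre-tax total = $90.92 + $213.91 = $304.83
Taxable wages = $2,251.70 − $304.83 = $1,946.87
Local income tax: $1,946.87 × 0.029 = $56.46
Federal income tax: $1,946.87 × 0.1918 = $373.41
State withholding: $1,946.87 × 0.035 = $68.14
Medicare tax: only $128,567.26 − $128,135.26 = $432.00 of this check is subject → $432.00 × 0.0188 = $8.12
SDI: $2,251.70 × 0.0081 = $18.24
PFL insurance: $2,251.70 × 0.011 = $24.77
Gym membership: $85.48
Legal plan premium: $176.66
Total deductions = $90.92 + $213.91 + $56.46 + $373.41 + $68.14 + $8.12 + $18.24 + $24.77 + $85.48 + $176.66 = $1,116.11
Net pay = $2,251.70 − $1,116.11 = $1,135.59

$1,135.59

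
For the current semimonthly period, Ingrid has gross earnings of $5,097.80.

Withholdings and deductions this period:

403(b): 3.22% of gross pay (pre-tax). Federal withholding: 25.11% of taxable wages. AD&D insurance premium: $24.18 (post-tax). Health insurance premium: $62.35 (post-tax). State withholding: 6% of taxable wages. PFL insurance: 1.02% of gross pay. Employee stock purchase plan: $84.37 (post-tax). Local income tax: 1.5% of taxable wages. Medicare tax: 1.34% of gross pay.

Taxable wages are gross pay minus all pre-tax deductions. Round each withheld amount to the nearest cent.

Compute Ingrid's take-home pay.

$3,033.58

403(b): $5,097.80 × 0.0322 = $164.15
Taxable wages = $5,097.80 − $164.15 = $4,933.65
Federal withholding: $4,933.65 × 0.2511 = $1,238.84
Local income tax: $4,933.65 × 0.015 = $74.00
State withholding: $4,933.65 × 0.06 = $296.02
PFL insurance: $5,097.80 × 0.0102 = $52.00
Medicare tax: $5,097.80 × 0.0134 = $68.31
Health insurance premium: $62.35
Employee stock purchase plan: $84.37
AD&D insurance premium: $24.18
Total deductions = $164.15 + $1,238.84 + $74.00 + $296.02 + $52.00 + $68.31 + $62.35 + $84.37 + $24.18 = $2,064.22
Net pay = $5,097.80 − $2,064.22 = $3,033.58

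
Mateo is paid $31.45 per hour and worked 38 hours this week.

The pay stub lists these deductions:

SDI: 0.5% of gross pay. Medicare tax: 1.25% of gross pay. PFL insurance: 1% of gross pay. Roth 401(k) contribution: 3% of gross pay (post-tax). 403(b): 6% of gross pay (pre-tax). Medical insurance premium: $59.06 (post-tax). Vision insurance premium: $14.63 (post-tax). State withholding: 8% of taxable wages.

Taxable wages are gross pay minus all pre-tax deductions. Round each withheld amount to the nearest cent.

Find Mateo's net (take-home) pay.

$891.11

Gross pay: 38 × $31.45 = $1,195.10
403(b): $1,195.10 × 0.06 = $71.71
Taxable wages = $1,195.10 − $71.71 = $1,123.39
State withholding: $1,123.39 × 0.08 = $89.87
SDI: $1,195.10 × 0.005 = $5.98
PFL insurance: $1,195.10 × 0.01 = $11.95
Medicare tax: $1,195.10 × 0.0125 = $14.94
Medical insurance premium: $59.06
Vision insurance premium: $14.63
Roth 401(k) contribution: $1,195.10 × 0.03 = $35.85
Total deductions = $71.71 + $89.87 + $5.98 + $11.95 + $14.94 + $59.06 + $14.63 + $35.85 = $303.99
Net pay = $1,195.10 − $303.99 = $891.11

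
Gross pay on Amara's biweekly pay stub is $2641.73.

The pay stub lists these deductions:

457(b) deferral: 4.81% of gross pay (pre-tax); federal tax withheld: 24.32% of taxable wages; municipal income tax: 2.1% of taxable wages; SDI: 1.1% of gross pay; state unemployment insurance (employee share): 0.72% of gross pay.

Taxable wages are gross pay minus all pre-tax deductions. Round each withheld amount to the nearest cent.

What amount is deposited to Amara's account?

$1802.20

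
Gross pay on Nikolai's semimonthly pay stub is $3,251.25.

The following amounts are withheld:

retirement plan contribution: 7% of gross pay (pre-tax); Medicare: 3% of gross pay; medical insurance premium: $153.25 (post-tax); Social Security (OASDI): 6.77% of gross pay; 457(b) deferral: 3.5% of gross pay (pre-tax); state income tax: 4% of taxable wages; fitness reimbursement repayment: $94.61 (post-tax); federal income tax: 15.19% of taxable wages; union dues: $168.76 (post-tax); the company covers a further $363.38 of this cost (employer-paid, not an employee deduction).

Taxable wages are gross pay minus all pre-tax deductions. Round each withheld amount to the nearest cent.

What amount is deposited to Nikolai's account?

Retirement plan contribution: $3,251.25 × 0.07 = $227.59
457(b) deferral: $3,251.25 × 0.035 = $113.79
Pre-tax total = $227.59 + $113.79 = $341.38
Taxable wages = $3,251.25 − $341.38 = $2,909.87
State income tax: $2,909.87 × 0.04 = $116.39
Federal income tax: $2,909.87 × 0.1519 = $442.01
Medicare: $3,251.25 × 0.03 = $97.54
Social Security (OASDI): $3,251.25 × 0.0677 = $220.11
Fitness reimbursement repayment: $94.61
Union dues: $168.76
Medical insurance premium: $153.25
(Employer's $363.38 toward union dues is not withheld from the employee.)
Total deductions = $227.59 + $113.79 + $116.39 + $442.01 + $97.54 + $220.11 + $94.61 + $168.76 + $153.25 = $1,634.05
Net pay = $3,251.25 − $1,634.05 = $1,617.20

$1,617.20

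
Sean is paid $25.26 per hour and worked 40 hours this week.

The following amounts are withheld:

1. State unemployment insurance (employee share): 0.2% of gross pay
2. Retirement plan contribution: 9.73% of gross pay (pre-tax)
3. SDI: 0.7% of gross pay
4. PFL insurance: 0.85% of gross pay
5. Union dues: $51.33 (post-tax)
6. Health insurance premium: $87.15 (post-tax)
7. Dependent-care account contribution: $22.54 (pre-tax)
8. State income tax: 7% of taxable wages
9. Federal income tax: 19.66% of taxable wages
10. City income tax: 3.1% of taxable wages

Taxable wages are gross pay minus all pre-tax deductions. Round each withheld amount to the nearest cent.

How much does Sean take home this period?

$468.65

Gross pay: 40 × $25.26 = $1,010.40
Retirement plan contribution: $1,010.40 × 0.0973 = $98.31
Dependent-care account contribution: $22.54
Pre-tax total = $98.31 + $22.54 = $120.85
Taxable wages = $1,010.40 − $120.85 = $889.55
Federal income tax: $889.55 × 0.1966 = $174.89
City income tax: $889.55 × 0.031 = $27.58
State income tax: $889.55 × 0.07 = $62.27
PFL insurance: $1,010.40 × 0.0085 = $8.59
State unemployment insurance (employee share): $1,010.40 × 0.002 = $2.02
SDI: $1,010.40 × 0.007 = $7.07
Health insurance premium: $87.15
Union dues: $51.33
Total deductions = $98.31 + $22.54 + $174.89 + $27.58 + $62.27 + $8.59 + $2.02 + $7.07 + $87.15 + $51.33 = $541.75
Net pay = $1,010.40 − $541.75 = $468.65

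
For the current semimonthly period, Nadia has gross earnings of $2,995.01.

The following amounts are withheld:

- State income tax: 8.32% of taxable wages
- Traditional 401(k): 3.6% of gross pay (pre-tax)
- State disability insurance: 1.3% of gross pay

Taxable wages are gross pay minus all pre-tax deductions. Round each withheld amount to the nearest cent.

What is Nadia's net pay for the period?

$2,608.04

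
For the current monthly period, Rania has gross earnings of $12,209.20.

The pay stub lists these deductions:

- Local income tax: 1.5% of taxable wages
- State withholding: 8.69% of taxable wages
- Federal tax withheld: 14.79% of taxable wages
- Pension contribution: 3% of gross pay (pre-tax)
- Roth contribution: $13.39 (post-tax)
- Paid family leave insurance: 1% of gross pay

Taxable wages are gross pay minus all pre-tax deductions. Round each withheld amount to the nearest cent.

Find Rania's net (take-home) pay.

Pension contribution: $12,209.20 × 0.03 = $366.28
Taxable wages = $12,209.20 − $366.28 = $11,842.92
Federal tax withheld: $11,842.92 × 0.1479 = $1,751.57
Local income tax: $11,842.92 × 0.015 = $177.64
State withholding: $11,842.92 × 0.0869 = $1,029.15
Paid family leave insurance: $12,209.20 × 0.01 = $122.09
Roth contribution: $13.39
Total deductions = $366.28 + $1,751.57 + $177.64 + $1,029.15 + $122.09 + $13.39 = $3,460.12
Net pay = $12,209.20 − $3,460.12 = $8,749.08

$8,749.08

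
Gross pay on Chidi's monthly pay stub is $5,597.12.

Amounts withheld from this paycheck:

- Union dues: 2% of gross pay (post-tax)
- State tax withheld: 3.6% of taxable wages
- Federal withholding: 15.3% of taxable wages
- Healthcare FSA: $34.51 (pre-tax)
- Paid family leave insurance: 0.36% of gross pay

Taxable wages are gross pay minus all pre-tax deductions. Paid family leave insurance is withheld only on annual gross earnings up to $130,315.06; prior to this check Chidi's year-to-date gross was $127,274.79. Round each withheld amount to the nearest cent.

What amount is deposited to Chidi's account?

$4,388.40

Healthcare FSA: $34.51
Taxable wages = $5,597.12 − $34.51 = $5,562.61
State tax withheld: $5,562.61 × 0.036 = $200.25
Federal withholding: $5,562.61 × 0.153 = $851.08
Paid family leave insurance: only $130,315.06 − $127,274.79 = $3,040.27 of this check is subject → $3,040.27 × 0.0036 = $10.94
Union dues: $5,597.12 × 0.02 = $111.94
Total deductions = $34.51 + $200.25 + $851.08 + $10.94 + $111.94 = $1,208.72
Net pay = $5,597.12 − $1,208.72 = $4,388.40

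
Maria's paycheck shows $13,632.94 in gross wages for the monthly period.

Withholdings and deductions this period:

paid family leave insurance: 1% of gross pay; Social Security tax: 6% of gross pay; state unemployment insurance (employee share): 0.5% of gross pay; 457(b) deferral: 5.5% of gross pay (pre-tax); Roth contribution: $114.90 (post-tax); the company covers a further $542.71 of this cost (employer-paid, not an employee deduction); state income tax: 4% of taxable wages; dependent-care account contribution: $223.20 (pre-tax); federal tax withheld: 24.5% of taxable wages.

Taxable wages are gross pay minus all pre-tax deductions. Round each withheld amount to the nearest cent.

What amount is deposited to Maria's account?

$7,914.48

457(b) deferral: $13,632.94 × 0.055 = $749.81
Dependent-care account contribution: $223.20
Pre-tax total = $749.81 + $223.20 = $973.01
Taxable wages = $13,632.94 − $973.01 = $12,659.93
Federal tax withheld: $12,659.93 × 0.245 = $3,101.68
State income tax: $12,659.93 × 0.04 = $506.40
State unemployment insurance (employee share): $13,632.94 × 0.005 = $68.16
Social Security tax: $13,632.94 × 0.06 = $817.98
Paid family leave insurance: $13,632.94 × 0.01 = $136.33
Roth contribution: $114.90
(Employer's $542.71 toward Roth contribution is not withheld from the employee.)
Total deductions = $749.81 + $223.20 + $3,101.68 + $506.40 + $68.16 + $817.98 + $136.33 + $114.90 = $5,718.46
Net pay = $13,632.94 − $5,718.46 = $7,914.48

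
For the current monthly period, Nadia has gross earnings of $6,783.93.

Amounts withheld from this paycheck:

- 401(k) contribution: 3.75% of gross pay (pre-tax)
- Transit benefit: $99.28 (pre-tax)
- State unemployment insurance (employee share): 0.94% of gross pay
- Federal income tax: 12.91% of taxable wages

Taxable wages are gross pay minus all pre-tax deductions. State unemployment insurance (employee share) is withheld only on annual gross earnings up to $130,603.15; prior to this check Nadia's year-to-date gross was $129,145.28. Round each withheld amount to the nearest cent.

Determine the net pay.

401(k) contribution: $6,783.93 × 0.0375 = $254.40
Transit benefit: $99.28
Pre-tax total = $254.40 + $99.28 = $353.68
Taxable wages = $6,783.93 − $353.68 = $6,430.25
Federal income tax: $6,430.25 × 0.1291 = $830.15
State unemployment insurance (employee share): only $130,603.15 − $129,145.28 = $1,457.87 of this check is subject → $1,457.87 × 0.0094 = $13.70
Total deductions = $254.40 + $99.28 + $830.15 + $13.70 = $1,197.53
Net pay = $6,783.93 − $1,197.53 = $5,586.40

$5,586.40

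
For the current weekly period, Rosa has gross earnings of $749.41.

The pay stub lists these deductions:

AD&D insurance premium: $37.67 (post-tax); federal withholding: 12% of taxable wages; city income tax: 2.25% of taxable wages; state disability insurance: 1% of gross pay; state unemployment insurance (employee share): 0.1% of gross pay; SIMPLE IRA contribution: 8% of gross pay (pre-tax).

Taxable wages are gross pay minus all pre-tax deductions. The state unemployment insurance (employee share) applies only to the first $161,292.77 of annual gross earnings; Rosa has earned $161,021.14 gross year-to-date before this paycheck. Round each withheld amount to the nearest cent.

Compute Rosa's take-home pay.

$545.78

SIMPLE IRA contribution: $749.41 × 0.08 = $59.95
Taxable wages = $749.41 − $59.95 = $689.46
City income tax: $689.46 × 0.0225 = $15.51
Federal withholding: $689.46 × 0.12 = $82.74
State unemployment insurance (employee share): only $161,292.77 − $161,021.14 = $271.63 of this check is subject → $271.63 × 0.001 = $0.27
State disability insurance: $749.41 × 0.01 = $7.49
AD&D insurance premium: $37.67
Total deductions = $59.95 + $15.51 + $82.74 + $0.27 + $7.49 + $37.67 = $203.63
Net pay = $749.41 − $203.63 = $545.78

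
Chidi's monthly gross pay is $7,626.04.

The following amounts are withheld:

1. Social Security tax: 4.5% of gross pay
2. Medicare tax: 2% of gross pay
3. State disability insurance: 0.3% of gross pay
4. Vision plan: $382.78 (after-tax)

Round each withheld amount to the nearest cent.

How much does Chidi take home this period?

$6,724.69

Medicare tax: $7,626.04 × 0.02 = $152.52
State disability insurance: $7,626.04 × 0.003 = $22.88
Social Security tax: $7,626.04 × 0.045 = $343.17
Vision plan: $382.78
Total deductions = $152.52 + $22.88 + $343.17 + $382.78 = $901.35
Net pay = $7,626.04 − $901.35 = $6,724.69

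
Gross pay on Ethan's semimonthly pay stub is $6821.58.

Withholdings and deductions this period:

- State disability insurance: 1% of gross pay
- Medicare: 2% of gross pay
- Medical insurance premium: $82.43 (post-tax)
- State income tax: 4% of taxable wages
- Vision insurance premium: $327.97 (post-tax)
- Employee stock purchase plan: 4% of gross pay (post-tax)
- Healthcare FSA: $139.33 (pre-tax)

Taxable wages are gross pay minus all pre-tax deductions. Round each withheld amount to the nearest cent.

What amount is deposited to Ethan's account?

Healthcare FSA: $139.33
Taxable wages = $6821.58 − $139.33 = $6682.25
State income tax: $6682.25 × 0.04 = $267.29
State disability insurance: $6821.58 × 0.01 = $68.22
Medicare: $6821.58 × 0.02 = $136.43
Vision insurance premium: $327.97
Medical insurance premium: $82.43
Employee stock purchase plan: $6821.58 × 0.04 = $272.86
Total deductions = $139.33 + $267.29 + $68.22 + $136.43 + $327.97 + $82.43 + $272.86 = $1294.53
Net pay = $6821.58 − $1294.53 = $5527.05

$5527.05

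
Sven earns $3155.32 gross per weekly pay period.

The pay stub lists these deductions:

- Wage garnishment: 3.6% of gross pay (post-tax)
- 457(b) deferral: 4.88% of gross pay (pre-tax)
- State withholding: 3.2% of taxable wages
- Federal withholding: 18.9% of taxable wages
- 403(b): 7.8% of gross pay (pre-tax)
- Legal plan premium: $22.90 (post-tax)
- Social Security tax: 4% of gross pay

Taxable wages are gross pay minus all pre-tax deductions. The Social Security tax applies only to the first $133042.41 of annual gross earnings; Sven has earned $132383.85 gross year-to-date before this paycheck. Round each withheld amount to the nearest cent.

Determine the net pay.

$1983.49

403(b): $3155.32 × 0.078 = $246.11
457(b) deferral: $3155.32 × 0.0488 = $153.98
Pre-tax total = $246.11 + $153.98 = $400.09
Taxable wages = $3155.32 − $400.09 = $2755.23
Federal withholding: $2755.23 × 0.189 = $520.74
State withholding: $2755.23 × 0.032 = $88.17
Social Security tax: only $133042.41 − $132383.85 = $658.56 of this check is subject → $658.56 × 0.04 = $26.34
Legal plan premium: $22.90
Wage garnishment: $3155.32 × 0.036 = $113.59
Total deductions = $246.11 + $153.98 + $520.74 + $88.17 + $26.34 + $22.90 + $113.59 = $1171.83
Net pay = $3155.32 − $1171.83 = $1983.49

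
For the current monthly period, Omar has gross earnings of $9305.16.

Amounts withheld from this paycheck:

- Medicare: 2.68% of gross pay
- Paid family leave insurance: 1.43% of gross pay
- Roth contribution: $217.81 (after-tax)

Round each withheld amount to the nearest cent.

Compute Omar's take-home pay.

$8704.91

Paid family leave insurance: $9305.16 × 0.0143 = $133.06
Medicare: $9305.16 × 0.0268 = $249.38
Roth contribution: $217.81
Total deductions = $133.06 + $249.38 + $217.81 = $600.25
Net pay = $9305.16 − $600.25 = $8704.91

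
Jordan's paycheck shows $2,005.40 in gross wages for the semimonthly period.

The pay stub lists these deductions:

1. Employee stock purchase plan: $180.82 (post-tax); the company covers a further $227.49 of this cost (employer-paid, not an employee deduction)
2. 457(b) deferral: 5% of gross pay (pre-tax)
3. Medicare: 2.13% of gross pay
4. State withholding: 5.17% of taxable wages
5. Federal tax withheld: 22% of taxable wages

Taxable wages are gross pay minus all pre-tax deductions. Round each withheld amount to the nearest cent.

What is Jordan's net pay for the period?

$1,163.96

457(b) deferral: $2,005.40 × 0.05 = $100.27
Taxable wages = $2,005.40 − $100.27 = $1,905.13
Federal tax withheld: $1,905.13 × 0.22 = $419.13
State withholding: $1,905.13 × 0.0517 = $98.50
Medicare: $2,005.40 × 0.0213 = $42.72
Employee stock purchase plan: $180.82
(Employer's $227.49 toward employee stock purchase plan is not withheld from the employee.)
Total deductions = $100.27 + $419.13 + $98.50 + $42.72 + $180.82 = $841.44
Net pay = $2,005.40 − $841.44 = $1,163.96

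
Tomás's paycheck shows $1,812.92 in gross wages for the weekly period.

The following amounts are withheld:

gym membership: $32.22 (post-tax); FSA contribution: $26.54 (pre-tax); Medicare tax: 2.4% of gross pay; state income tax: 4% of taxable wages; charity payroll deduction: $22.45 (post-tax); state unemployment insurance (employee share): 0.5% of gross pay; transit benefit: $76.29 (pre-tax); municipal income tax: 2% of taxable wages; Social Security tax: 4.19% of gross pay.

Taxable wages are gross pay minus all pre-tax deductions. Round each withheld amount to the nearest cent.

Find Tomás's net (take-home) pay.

$1,424.29

Transit benefit: $76.29
FSA contribution: $26.54
Pre-tax total = $76.29 + $26.54 = $102.83
Taxable wages = $1,812.92 − $102.83 = $1,710.09
State income tax: $1,710.09 × 0.04 = $68.40
Municipal income tax: $1,710.09 × 0.02 = $34.20
Social Security tax: $1,812.92 × 0.0419 = $75.96
Medicare tax: $1,812.92 × 0.024 = $43.51
State unemployment insurance (employee share): $1,812.92 × 0.005 = $9.06
Charity payroll deduction: $22.45
Gym membership: $32.22
Total deductions = $76.29 + $26.54 + $68.40 + $34.20 + $75.96 + $43.51 + $9.06 + $22.45 + $32.22 = $388.63
Net pay = $1,812.92 − $388.63 = $1,424.29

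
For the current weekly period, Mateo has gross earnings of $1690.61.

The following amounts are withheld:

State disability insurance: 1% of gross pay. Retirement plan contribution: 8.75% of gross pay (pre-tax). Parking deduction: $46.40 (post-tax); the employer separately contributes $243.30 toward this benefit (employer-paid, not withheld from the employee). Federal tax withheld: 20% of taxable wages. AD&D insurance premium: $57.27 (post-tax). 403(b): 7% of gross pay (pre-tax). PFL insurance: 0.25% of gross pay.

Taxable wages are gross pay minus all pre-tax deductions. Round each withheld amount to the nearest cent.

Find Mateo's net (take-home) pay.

403(b): $1690.61 × 0.07 = $118.34
Retirement plan contribution: $1690.61 × 0.0875 = $147.93
Pre-tax total = $118.34 + $147.93 = $266.27
Taxable wages = $1690.61 − $266.27 = $1424.34
Federal tax withheld: $1424.34 × 0.2 = $284.87
State disability insurance: $1690.61 × 0.01 = $16.91
PFL insurance: $1690.61 × 0.0025 = $4.23
Parking deduction: $46.40
AD&D insurance premium: $57.27
(Employer's $243.30 toward parking deduction is not withheld from the employee.)
Total deductions = $118.34 + $147.93 + $284.87 + $16.91 + $4.23 + $46.40 + $57.27 = $675.95
Net pay = $1690.61 − $675.95 = $1014.66

$1014.66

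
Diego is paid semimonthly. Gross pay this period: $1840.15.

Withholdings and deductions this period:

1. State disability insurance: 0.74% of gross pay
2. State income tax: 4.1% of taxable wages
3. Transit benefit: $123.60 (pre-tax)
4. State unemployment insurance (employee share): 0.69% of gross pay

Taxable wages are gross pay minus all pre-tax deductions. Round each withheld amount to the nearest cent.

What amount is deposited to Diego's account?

Transit benefit: $123.60
Taxable wages = $1840.15 − $123.60 = $1716.55
State income tax: $1716.55 × 0.041 = $70.38
State disability insurance: $1840.15 × 0.0074 = $13.62
State unemployment insurance (employee share): $1840.15 × 0.0069 = $12.70
Total deductions = $123.60 + $70.38 + $13.62 + $12.70 = $220.30
Net pay = $1840.15 − $220.30 = $1619.85

$1619.85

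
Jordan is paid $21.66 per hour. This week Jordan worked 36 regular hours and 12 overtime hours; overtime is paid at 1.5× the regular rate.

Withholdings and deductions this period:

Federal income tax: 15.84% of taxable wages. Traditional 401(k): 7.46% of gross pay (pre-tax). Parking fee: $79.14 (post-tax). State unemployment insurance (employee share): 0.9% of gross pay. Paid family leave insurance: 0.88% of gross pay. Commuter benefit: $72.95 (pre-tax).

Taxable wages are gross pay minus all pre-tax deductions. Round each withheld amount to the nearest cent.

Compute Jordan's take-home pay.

$749.58

Regular pay: 36 × $21.66 = $779.76
Overtime pay: 12 × $21.66 × 1.5 = $389.88
Gross pay = $779.76 + $389.88 = $1,169.64
Traditional 401(k): $1,169.64 × 0.0746 = $87.26
Commuter benefit: $72.95
Pre-tax total = $87.26 + $72.95 = $160.21
Taxable wages = $1,169.64 − $160.21 = $1,009.43
Federal income tax: $1,009.43 × 0.1584 = $159.89
Paid family leave insurance: $1,169.64 × 0.0088 = $10.29
State unemployment insurance (employee share): $1,169.64 × 0.009 = $10.53
Parking fee: $79.14
Total deductions = $87.26 + $72.95 + $159.89 + $10.29 + $10.53 + $79.14 = $420.06
Net pay = $1,169.64 − $420.06 = $749.58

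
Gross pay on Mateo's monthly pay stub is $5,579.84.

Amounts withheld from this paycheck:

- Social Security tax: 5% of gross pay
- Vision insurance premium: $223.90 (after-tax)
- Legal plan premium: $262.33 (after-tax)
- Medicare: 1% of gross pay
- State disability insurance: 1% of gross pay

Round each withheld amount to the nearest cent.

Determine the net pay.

$4,703.02

Medicare: $5,579.84 × 0.01 = $55.80
State disability insurance: $5,579.84 × 0.01 = $55.80
Social Security tax: $5,579.84 × 0.05 = $278.99
Vision insurance premium: $223.90
Legal plan premium: $262.33
Total deductions = $55.80 + $55.80 + $278.99 + $223.90 + $262.33 = $876.82
Net pay = $5,579.84 − $876.82 = $4,703.02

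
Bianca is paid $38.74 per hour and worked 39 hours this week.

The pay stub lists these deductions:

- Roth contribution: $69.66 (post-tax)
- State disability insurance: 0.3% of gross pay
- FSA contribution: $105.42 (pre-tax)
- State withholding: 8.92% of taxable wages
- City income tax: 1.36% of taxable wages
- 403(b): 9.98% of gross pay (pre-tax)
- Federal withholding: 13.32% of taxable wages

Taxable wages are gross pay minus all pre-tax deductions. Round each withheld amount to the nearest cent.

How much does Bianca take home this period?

$884.37

Gross pay: 39 × $38.74 = $1,510.86
FSA contribution: $105.42
403(b): $1,510.86 × 0.0998 = $150.78
Pre-tax total = $105.42 + $150.78 = $256.20
Taxable wages = $1,510.86 − $256.20 = $1,254.66
City income tax: $1,254.66 × 0.0136 = $17.06
State withholding: $1,254.66 × 0.0892 = $111.92
Federal withholding: $1,254.66 × 0.1332 = $167.12
State disability insurance: $1,510.86 × 0.003 = $4.53
Roth contribution: $69.66
Total deductions = $105.42 + $150.78 + $17.06 + $111.92 + $167.12 + $4.53 + $69.66 = $626.49
Net pay = $1,510.86 − $626.49 = $884.37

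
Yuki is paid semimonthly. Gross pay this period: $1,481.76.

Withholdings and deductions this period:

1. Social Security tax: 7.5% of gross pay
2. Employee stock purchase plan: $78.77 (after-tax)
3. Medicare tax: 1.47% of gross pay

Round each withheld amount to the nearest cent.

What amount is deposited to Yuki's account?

$1,270.08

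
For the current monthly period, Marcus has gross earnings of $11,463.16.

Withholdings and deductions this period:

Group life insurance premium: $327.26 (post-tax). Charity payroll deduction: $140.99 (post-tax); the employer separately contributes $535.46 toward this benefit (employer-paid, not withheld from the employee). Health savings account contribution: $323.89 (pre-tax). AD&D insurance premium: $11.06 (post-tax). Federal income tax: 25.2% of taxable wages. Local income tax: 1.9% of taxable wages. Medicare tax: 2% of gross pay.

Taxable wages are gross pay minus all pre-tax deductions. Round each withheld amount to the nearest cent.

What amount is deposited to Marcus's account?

$7,411.95

Health savings account contribution: $323.89
Taxable wages = $11,463.16 − $323.89 = $11,139.27
Federal income tax: $11,139.27 × 0.252 = $2,807.10
Local income tax: $11,139.27 × 0.019 = $211.65
Medicare tax: $11,463.16 × 0.02 = $229.26
Group life insurance premium: $327.26
Charity payroll deduction: $140.99
AD&D insurance premium: $11.06
(Employer's $535.46 toward charity payroll deduction is not withheld from the employee.)
Total deductions = $323.89 + $2,807.10 + $211.65 + $229.26 + $327.26 + $140.99 + $11.06 = $4,051.21
Net pay = $11,463.16 − $4,051.21 = $7,411.95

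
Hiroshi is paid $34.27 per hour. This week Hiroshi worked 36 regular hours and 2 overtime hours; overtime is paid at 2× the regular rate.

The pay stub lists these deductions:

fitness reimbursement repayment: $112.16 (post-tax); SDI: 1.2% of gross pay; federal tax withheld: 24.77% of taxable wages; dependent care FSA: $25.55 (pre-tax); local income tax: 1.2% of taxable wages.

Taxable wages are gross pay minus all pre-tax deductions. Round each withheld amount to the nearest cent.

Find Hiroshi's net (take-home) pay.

Regular pay: 36 × $34.27 = $1,233.72
Overtime pay: 2 × $34.27 × 2 = $137.08
Gross pay = $1,233.72 + $137.08 = $1,370.80
Dependent care FSA: $25.55
Taxable wages = $1,370.80 − $25.55 = $1,345.25
Federal tax withheld: $1,345.25 × 0.2477 = $333.22
Local income tax: $1,345.25 × 0.012 = $16.14
SDI: $1,370.80 × 0.012 = $16.45
Fitness reimbursement repayment: $112.16
Total deductions = $25.55 + $333.22 + $16.14 + $16.45 + $112.16 = $503.52
Net pay = $1,370.80 − $503.52 = $867.28

$867.28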